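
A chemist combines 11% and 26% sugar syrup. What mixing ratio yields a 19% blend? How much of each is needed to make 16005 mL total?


Let x parts of 11% mix with y parts of 26%.
11x + 26y = 19(x + y)
11x + 26y = 19x + 19y
x(11 - 19) = y(19 - 26)
x/y = (26 - 19)/(19 - 11) = 7/8
Simplify: 7:8
Total parts = 15; one part = 16005/15 = 1067.00 mL
11% solution: 7×1067.00 = 7469.00 mL
26% solution: 8×1067.00 = 8536.00 mL
= ratio 7:8; 7469.00 mL and 8536.00 mL

ratio 7:8; 7469.00 mL and 8536.00 mL


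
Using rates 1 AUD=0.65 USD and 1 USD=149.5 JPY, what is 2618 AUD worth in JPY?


Step 1: 2618 AUD × 0.65 = 1701.70 USD
Step 2: 1701.70 USD × 149.5 = 254404.15 JPY
Implied rate AUD→JPY = 0.65 × 149.5 = 97.1750
= 254404.15 JPY

254404.15 JPY


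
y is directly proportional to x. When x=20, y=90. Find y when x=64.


Direct proportion: y/x = constant
k = 90/20 = 4.5000
y₂ = k × 64 = 90 × 64 / 20 = 5760/20
= 288.00

288.00


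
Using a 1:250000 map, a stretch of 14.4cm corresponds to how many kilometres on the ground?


Real distance = map distance × scale
= 14.4cm × 250000
= 3600000 cm = 36000.0 m
= 36.000 km

36.000 km


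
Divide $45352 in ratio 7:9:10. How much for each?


Total parts = 7 + 9 + 10 = 26
Part 1: 45352 × 7/26 = 12210.15
Part 2: 45352 × 9/26 = 15698.77
Part 3: 45352 × 10/26 = 17443.08
= Part 1: $12210.15, Part 2: $15698.77, Part 3: $17443.08

Part 1: $12210.15, Part 2: $15698.77, Part 3: $17443.08


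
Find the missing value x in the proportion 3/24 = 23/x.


Cross multiply: 3 × x = 24 × 23
3x = 552
x = 552 / 3
= 184.00

184.00


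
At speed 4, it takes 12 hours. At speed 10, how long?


Inverse proportion: x × y = constant
k = 4 × 12 = 48
y₂ = k / 10 = 48 / 10
= 4.80

4.80


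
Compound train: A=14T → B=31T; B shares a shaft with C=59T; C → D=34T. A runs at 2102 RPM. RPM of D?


Stage 1: RPM_B = RPM_A × t_A/t_B = 2102 × 14/31 = 29428/31 ≈ 949.29
B and C share a shaft → RPM_C = RPM_B
Stage 2: RPM_D = RPM_C × t_C/t_D = RPM_A × (t_A×t_C)/(t_B×t_D)
Overall ratio = (14×59)/(31×34) = 826/1054
RPM_D = 2102 × 826/1054 = 1736252/1054
≈ 1647.30 RPM

1647.30 RPM


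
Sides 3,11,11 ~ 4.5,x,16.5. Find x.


Scale factor = 4.5/3 = 1.5
Missing side = 11 × 1.5
= 16.5

16.5


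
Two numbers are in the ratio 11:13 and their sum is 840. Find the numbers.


Let A = 11k, B = 13k.
11k + 13k = 840
24k = 840 → k = 840/24 = 35
A = 11×35 = 385, B = 13×35 = 455
= A = 385, B = 455

A = 385, B = 455


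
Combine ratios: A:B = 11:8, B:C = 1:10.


Match B: multiply A:B by 1 → 11:8
Multiply B:C by 8 → 8:80
Combined: 11:8:80
GCD = 1
= 11:8:80

11:8:80


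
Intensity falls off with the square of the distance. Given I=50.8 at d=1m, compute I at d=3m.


I₁d₁² = I₂d₂²
I₂ = I₁ × (d₁/d₂)²
= 50.8 × (1/3)²
= 50.8 × 1/9
= 50.8/9
≈ 5.6444

5.6444


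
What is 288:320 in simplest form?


GCD(288, 320) = 32
288/32 : 320/32
= 9:10

9:10


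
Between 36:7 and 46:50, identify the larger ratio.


36/7 = 5.1429
46/50 = 0.9200
5.1429 > 0.9200, so 36:7 is greater
= 36:7

36:7


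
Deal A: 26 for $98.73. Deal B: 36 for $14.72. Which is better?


Deal A: $98.73/26 = $3.7973/unit
Deal B: $14.72/36 = $0.4089/unit
B is cheaper per unit
= Deal B

Deal B


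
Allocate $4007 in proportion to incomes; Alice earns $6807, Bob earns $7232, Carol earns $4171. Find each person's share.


Total income = 6807 + 7232 + 4171 = $18210
Alice: $4007 × 6807/18210 = $1497.84
Bob: $4007 × 7232/18210 = $1591.36
Carol: $4007 × 4171/18210 = $917.80
= Alice: $1497.84, Bob: $1591.36, Carol: $917.80

Alice: $1497.84, Bob: $1591.36, Carol: $917.80


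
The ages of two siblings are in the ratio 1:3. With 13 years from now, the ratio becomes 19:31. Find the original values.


Let A = 1k, B = 3k.
(1k + 13) / (3k + 13) = 19/31
Cross-multiply: 31(1k + 13) = 19(3k + 13)
31k + 403 = 57k + 247
31k - 57k = 247 - 403
-26k = -156
k = -156/-26 = 6
A = 1×6 = 6, B = 3×6 = 18
= A = 6, B = 18

A = 6, B = 18


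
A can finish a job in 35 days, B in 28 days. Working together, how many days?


Rate of A = 1/35 per day
Rate of B = 1/28 per day
Combined rate = 1/35 + 1/28 = 63/980 ≈ 0.0643 per day
Days = 1 / combined rate = 980/63
≈ 15.56 days

15.56 days


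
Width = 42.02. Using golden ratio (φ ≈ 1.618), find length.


φ = (1 + √5) / 2 ≈ 1.618
Length = width × φ = 42.02 × 1.618 = 67.98836
≈ 67.99

67.99


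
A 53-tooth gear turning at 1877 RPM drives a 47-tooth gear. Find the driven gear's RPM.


Gear ratio = 53:47 = 53:47
RPM_B = RPM_A × (teeth_A / teeth_B)
= 1877 × (53/47)
= 2116.6 RPM

2116.6 RPM


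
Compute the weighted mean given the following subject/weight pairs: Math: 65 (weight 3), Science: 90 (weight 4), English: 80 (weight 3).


Numerator = 65×3 + 90×4 + 80×3
= 195 + 360 + 240
= 795
Total weight = 10
Weighted avg = 795/10
= 79.50

79.50


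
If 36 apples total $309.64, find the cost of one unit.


Unit rate = total / quantity
= 309.64 / 36
= $8.60 per unit

$8.60 per unit


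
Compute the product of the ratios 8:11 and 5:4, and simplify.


Compound ratio = (8×5) : (11×4)
= 40:44
GCD = 4
= 10:11

10:11


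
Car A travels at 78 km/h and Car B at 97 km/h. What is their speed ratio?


Ratio = 78:97
GCD = 1
Simplified = 78:97
Time ratio (same distance) = 97:78
Speed ratio = 78:97

78:97


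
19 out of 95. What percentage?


Percentage = (part / whole) × 100
= (19 / 95) × 100
= 20.00%

20.00%


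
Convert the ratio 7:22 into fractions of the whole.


Total parts = 7 + 22 = 29
First part: 7/29 = 7/29
Second part: 22/29 = 22/29
= 7/29 and 22/29

7/29 and 22/29


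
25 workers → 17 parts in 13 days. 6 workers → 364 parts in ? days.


Days ∝ work / workers, so d₂ = d₁ × (m₁/m₂) × (w₂/w₁)
Workers factor (inverse): 25/6 ≈ 4.1667
Work factor (direct): 364/17 ≈ 21.4118
d₂ = 13 × 25/6 × 364/17 = (13 × 25 × 364) / (6 × 17) = 118300/102
≈ 1159.80 days

1159.80 days


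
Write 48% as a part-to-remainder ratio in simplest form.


48% means 48 parts out of 100; remainder = 52
Part : remainder = 48:52
GCD = 4
= 12:13

12:13


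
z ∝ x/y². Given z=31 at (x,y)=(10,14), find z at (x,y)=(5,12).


z = k·x/y²
Solve for k using the known point: k = z·y²/x = 31×196/10 = 6076/10 = 607.6000
Now evaluate at x=5, y=12:
z = k × 5 / 144 = (6076 × 5) / (10 × 144) = 30380/1440
≈ 21.0972

21.0972


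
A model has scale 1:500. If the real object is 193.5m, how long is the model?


Model size = real / scale
= 193.5 / 500
= 0.3870 m

0.3870 m


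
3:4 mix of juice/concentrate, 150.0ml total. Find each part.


Total parts = 3 + 4 = 7
juice: 150.0 × 3/7 = 64.3ml
concentrate: 150.0 × 4/7 = 85.7ml
= 64.3ml and 85.7ml

64.3ml and 85.7ml


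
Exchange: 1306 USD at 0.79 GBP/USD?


Amount × rate = 1306 × 0.79
= 1031.74 GBP

1031.74 GBP


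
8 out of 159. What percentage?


Percentage = (part / whole) × 100
= (8 / 159) × 100
≈ 5.03%

5.03%


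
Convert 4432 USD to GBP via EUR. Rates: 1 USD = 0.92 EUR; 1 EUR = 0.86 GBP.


Step 1: 4432 USD × 0.92 = 4077.44 EUR
Step 2: 4077.44 EUR × 0.86 = 3506.60 GBP
Implied rate USD→GBP = 0.92 × 0.86 = 0.7912
= 3506.60 GBP

3506.60 GBP


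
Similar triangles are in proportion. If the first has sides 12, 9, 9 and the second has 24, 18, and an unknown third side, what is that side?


Scale factor = 24/12 = 2
Missing side = 9 × 2
= 18.0

18.0


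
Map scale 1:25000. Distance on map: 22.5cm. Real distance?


Real distance = map distance × scale
= 22.5cm × 25000
= 562500 cm = 5625.0 m
= 5.625 km

5.625 km


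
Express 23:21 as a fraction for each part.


Total parts = 23 + 21 = 44
First part: 23/44 = 23/44
Second part: 21/44 = 21/44
= 23/44 and 21/44

23/44 and 21/44


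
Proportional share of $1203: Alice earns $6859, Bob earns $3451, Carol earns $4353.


Total income = 6859 + 3451 + 4353 = $14663
Alice: $1203 × 6859/14663 = $562.73
Bob: $1203 × 3451/14663 = $283.13
Carol: $1203 × 4353/14663 = $357.13
= Alice: $562.73, Bob: $283.13, Carol: $357.13

Alice: $562.73, Bob: $283.13, Carol: $357.13


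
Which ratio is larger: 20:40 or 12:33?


20/40 = 0.5000
12/33 = 0.3636
0.5000 > 0.3636, so 20:40 is greater
= 20:40

20:40


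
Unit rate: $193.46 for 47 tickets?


Unit rate = total / quantity
= 193.46 / 47
= $4.12 per unit

$4.12 per unit


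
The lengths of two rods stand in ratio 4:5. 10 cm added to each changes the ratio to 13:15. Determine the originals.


Let A = 4k, B = 5k.
(4k + 10) / (5k + 10) = 13/15
Cross-multiply: 15(4k + 10) = 13(5k + 10)
60k + 150 = 65k + 130
60k - 65k = 130 - 150
-5k = -20
k = -20/-5 = 4
A = 4×4 = 16, B = 5×4 = 20
= A = 16, B = 20

A = 16, B = 20


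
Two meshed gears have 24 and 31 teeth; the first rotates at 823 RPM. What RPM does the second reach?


Gear ratio = 24:31 = 24:31
RPM_B = RPM_A × (teeth_A / teeth_B)
= 823 × (24/31)
= 637.2 RPM

637.2 RPM


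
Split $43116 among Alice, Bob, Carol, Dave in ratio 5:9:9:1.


Total parts = 5 + 9 + 9 + 1 = 24
Alice: 43116 × 5/24 = 8982.50
Bob: 43116 × 9/24 = 16168.50
Carol: 43116 × 9/24 = 16168.50
Dave: 43116 × 1/24 = 1796.50
= Alice: $8982.50, Bob: $16168.50, Carol: $16168.50, Dave: $1796.50

Alice: $8982.50, Bob: $16168.50, Carol: $16168.50, Dave: $1796.50


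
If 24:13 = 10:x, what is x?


Cross multiply: 24 × x = 13 × 10
24x = 130
x = 130 / 24
= 5.42

5.42


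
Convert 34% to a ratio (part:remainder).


34% means 34 parts out of 100; remainder = 66
Part : remainder = 34:66
GCD = 2
= 17:33

17:33


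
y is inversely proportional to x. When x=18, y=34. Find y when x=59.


Inverse proportion: x × y = constant
k = 18 × 34 = 612
y₂ = k / 59 = 612 / 59
= 10.37

10.37


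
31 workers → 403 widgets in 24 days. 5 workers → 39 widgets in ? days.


Days ∝ work / workers, so d₂ = d₁ × (m₁/m₂) × (w₂/w₁)
Workers factor (inverse): 31/5 = 6.2000
Work factor (direct): 39/403 ≈ 0.0968
d₂ = 24 × 31/5 × 39/403 = (24 × 31 × 39) / (5 × 403) = 29016/2015
= 14.40 days

14.40 days


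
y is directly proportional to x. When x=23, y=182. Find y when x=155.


Direct proportion: y/x = constant
k = 182/23 ≈ 7.9130
y₂ = k × 155 = 182 × 155 / 23 = 28210/23
≈ 1226.52

1226.52


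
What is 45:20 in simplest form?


GCD(45, 20) = 5
45/5 : 20/5
= 9:4

9:4


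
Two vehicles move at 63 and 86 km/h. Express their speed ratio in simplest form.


Ratio = 63:86
GCD = 1
Simplified = 63:86
Time ratio (same distance) = 86:63
Speed ratio = 63:86

63:86


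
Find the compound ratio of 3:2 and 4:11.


Compound ratio = (3×4) : (2×11)
= 12:22
GCD = 2
= 6:11

6:11


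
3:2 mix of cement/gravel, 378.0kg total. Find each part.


Total parts = 3 + 2 = 5
cement: 378.0 × 3/5 = 226.8kg
gravel: 378.0 × 2/5 = 151.2kg
= 226.8kg and 151.2kg

226.8kg and 151.2kg


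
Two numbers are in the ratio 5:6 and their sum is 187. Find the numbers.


Let A = 5k, B = 6k.
5k + 6k = 187
11k = 187 → k = 187/11 = 17
A = 5×17 = 85, B = 6×17 = 102
= A = 85, B = 102

A = 85, B = 102


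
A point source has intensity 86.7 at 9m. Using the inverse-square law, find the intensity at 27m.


I₁d₁² = I₂d₂²
I₂ = I₁ × (d₁/d₂)²
= 86.7 × (9/27)²
= 86.7 × 81/729
= 7022.7/729
≈ 9.6333

9.6333


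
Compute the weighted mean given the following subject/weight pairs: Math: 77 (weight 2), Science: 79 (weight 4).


Numerator = 77×2 + 79×4
= 154 + 316
= 470
Total weight = 6
Weighted avg = 470/6
= 78.33

78.33


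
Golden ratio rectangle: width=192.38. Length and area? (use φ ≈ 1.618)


φ = (1 + √5) / 2 ≈ 1.618
Length = width × φ = 192.38 × 1.618 = 311.27084
≈ 311.27
Area = width × length = 192.38 × 311.27084 = 59882.2841992 ≈ 59882.28
= Length: 311.27, Area: 59882.28

Length: 311.27, Area: 59882.28


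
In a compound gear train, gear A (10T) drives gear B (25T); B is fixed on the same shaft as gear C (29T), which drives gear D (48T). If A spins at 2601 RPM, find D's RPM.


Stage 1: RPM_B = RPM_A × t_A/t_B = 2601 × 10/25 = 26010/25 = 1040.40
B and C share a shaft → RPM_C = RPM_B
Stage 2: RPM_D = RPM_C × t_C/t_D = RPM_A × (t_A×t_C)/(t_B×t_D)
Overall ratio = (10×29)/(25×48) = 290/1200
RPM_D = 2601 × 290/1200 = 754290/1200
≈ 628.58 RPM

628.58 RPM


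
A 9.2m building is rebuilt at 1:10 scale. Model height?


Model size = real / scale
= 9.2 / 10
= 0.9200 m

0.9200 m


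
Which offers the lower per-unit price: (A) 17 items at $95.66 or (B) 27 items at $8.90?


Deal A: $95.66/17 = $5.6271/unit
Deal B: $8.90/27 = $0.3296/unit
B is cheaper per unit
= Deal B

Deal B


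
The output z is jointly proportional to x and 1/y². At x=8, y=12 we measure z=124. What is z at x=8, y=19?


z = k·x/y²
Solve for k using the known point: k = z·y²/x = 124×144/8 = 17856/8 = 2232.0000
Now evaluate at x=8, y=19:
z = k × 8 / 361 = (17856 × 8) / (8 × 361) = 142848/2888
≈ 49.4626

49.4626


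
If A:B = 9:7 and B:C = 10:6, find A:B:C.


Match B: multiply A:B by 10 → 90:70
Multiply B:C by 7 → 70:42
Combined: 90:70:42
GCD = 2
= 45:35:21

45:35:21


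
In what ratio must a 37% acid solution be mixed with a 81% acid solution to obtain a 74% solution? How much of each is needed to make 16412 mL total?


Let x parts of 37% mix with y parts of 81%.
37x + 81y = 74(x + y)
37x + 81y = 74x + 74y
x(37 - 74) = y(74 - 81)
x/y = (81 - 74)/(74 - 37) = 7/37
Simplify: 7:37
Total parts = 44; one part = 16412/44 = 373.00 mL
37% solution: 7×373.00 = 2611.00 mL
81% solution: 37×373.00 = 13801.00 mL
= ratio 7:37; 2611.00 mL and 13801.00 mL

ratio 7:37; 2611.00 mL and 13801.00 mL


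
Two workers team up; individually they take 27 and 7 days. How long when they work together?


Rate of A = 1/27 per day
Rate of B = 1/7 per day
Combined rate = 1/27 + 1/7 = 34/189 ≈ 0.1799 per day
Days = 1 / combined rate = 189/34
≈ 5.56 days

5.56 days


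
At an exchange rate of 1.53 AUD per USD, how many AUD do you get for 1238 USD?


Amount × rate = 1238 × 1.53
= 1894.14 AUD

1894.14 AUD


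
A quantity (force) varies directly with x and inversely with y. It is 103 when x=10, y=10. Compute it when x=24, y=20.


z = k·x/y
Solve for k using the known point: k = z·y/x = 103×10/10 = 1030/10 = 103.0000
Now evaluate at x=24, y=20:
z = k × 24 / 20 = (1030 × 24) / (10 × 20) = 24720/200
= 123.6000

123.6000


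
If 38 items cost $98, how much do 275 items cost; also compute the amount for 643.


Direct proportion: y/x = constant
k = 98/38 ≈ 2.5789
y at x=275: k × 275 = 98 × 275 / 38 = 26950/38 ≈ 709.21
y at x=643: k × 643 = 98 × 643 / 38 = 63014/38 ≈ 1658.26
= 709.21 and 1658.26

709.21 and 1658.26


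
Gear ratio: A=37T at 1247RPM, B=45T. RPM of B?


Gear ratio = 37:45 = 37:45
RPM_B = RPM_A × (teeth_A / teeth_B)
= 1247 × (37/45)
= 1025.3 RPM

1025.3 RPM


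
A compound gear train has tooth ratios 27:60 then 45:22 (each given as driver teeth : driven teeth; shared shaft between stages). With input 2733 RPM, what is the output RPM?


Stage 1: RPM_B = RPM_A × t_A/t_B = 2733 × 27/60 = 73791/60 = 1229.85
B and C share a shaft → RPM_C = RPM_B
Stage 2: RPM_D = RPM_C × t_C/t_D = RPM_A × (t_A×t_C)/(t_B×t_D)
Overall ratio = (27×45)/(60×22) = 1215/1320
RPM_D = 2733 × 1215/1320 = 3320595/1320
≈ 2515.60 RPM

2515.60 RPM


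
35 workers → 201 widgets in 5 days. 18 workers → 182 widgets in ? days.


Days ∝ work / workers, so d₂ = d₁ × (m₁/m₂) × (w₂/w₁)
Workers factor (inverse): 35/18 ≈ 1.9444
Work factor (direct): 182/201 ≈ 0.9055
d₂ = 5 × 35/18 × 182/201 = (5 × 35 × 182) / (18 × 201) = 31850/3618
≈ 8.80 days

8.80 days


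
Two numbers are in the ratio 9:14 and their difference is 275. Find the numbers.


Let A = 9k, B = 14k.
14k - 9k = 275
5k = 275 → k = 275/5 = 55
A = 9×55 = 495, B = 14×55 = 770
= A = 495, B = 770

A = 495, B = 770


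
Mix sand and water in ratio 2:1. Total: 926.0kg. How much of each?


Total parts = 2 + 1 = 3
sand: 926.0 × 2/3 = 617.3kg
water: 926.0 × 1/3 = 308.7kg
= 617.3kg and 308.7kg

617.3kg and 308.7kg


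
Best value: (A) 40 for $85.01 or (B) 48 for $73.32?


Deal A: $85.01/40 = $2.1253/unit
Deal B: $73.32/48 = $1.5275/unit
B is cheaper per unit
= Deal B

Deal B


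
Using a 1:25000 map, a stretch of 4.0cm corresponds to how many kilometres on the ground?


Real distance = map distance × scale
= 4.0cm × 25000
= 100000 cm = 1000.0 m
= 1.000 km

1.000 km


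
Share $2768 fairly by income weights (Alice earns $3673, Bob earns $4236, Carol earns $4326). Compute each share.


Total income = 3673 + 4236 + 4326 = $12235
Alice: $2768 × 3673/12235 = $830.97
Bob: $2768 × 4236/12235 = $958.34
Carol: $2768 × 4326/12235 = $978.70
= Alice: $830.97, Bob: $958.34, Carol: $978.70

Alice: $830.97, Bob: $958.34, Carol: $978.70


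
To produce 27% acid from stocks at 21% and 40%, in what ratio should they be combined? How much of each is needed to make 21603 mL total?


Let x parts of 21% mix with y parts of 40%.
21x + 40y = 27(x + y)
21x + 40y = 27x + 27y
x(21 - 27) = y(27 - 40)
x/y = (40 - 27)/(27 - 21) = 13/6
Simplify: 13:6
Total parts = 19; one part = 21603/19 = 1137.00 mL
21% solution: 13×1137.00 = 14781.00 mL
40% solution: 6×1137.00 = 6822.00 mL
= ratio 13:6; 14781.00 mL and 6822.00 mL

ratio 13:6; 14781.00 mL and 6822.00 mL


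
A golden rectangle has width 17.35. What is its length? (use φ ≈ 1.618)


φ = (1 + √5) / 2 ≈ 1.618
Length = width × φ = 17.35 × 1.618 = 28.0723
≈ 28.07

28.07


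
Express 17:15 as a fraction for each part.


Total parts = 17 + 15 = 32
First part: 17/32 = 17/32
Second part: 15/32 = 15/32
= 17/32 and 15/32

17/32 and 15/32


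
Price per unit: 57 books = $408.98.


Unit rate = total / quantity
= 408.98 / 57
= $7.18 per unit

$7.18 per unit


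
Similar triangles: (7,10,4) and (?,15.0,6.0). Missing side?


Scale factor = 15.0/10 = 1.5
Missing side = 7 × 1.5
= 10.5

10.5


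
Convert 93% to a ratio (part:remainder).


93% means 93 parts out of 100; remainder = 7
Part : remainder = 93:7
GCD = 1
= 93:7

93:7


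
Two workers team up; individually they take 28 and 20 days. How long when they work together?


Rate of A = 1/28 per day
Rate of B = 1/20 per day
Combined rate = 1/28 + 1/20 = 48/560 ≈ 0.0857 per day
Days = 1 / combined rate = 560/48
≈ 11.67 days

11.67 days


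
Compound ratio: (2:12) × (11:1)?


Compound ratio = (2×11) : (12×1)
= 22:12
GCD = 2
= 11:6

11:6


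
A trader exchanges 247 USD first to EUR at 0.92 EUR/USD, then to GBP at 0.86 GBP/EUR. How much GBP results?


Step 1: 247 USD × 0.92 = 227.24 EUR
Step 2: 227.24 EUR × 0.86 = 195.43 GBP
Implied rate USD→GBP = 0.92 × 0.86 = 0.7912
= 195.43 GBP

195.43 GBP


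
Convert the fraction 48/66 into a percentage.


Percentage = (part / whole) × 100
= (48 / 66) × 100
≈ 72.73%

72.73%


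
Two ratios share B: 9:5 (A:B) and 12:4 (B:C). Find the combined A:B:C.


Match B: multiply A:B by 12 → 108:60
Multiply B:C by 5 → 60:20
Combined: 108:60:20
GCD = 4
= 27:15:5

27:15:5


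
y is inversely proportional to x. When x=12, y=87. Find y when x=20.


Inverse proportion: x × y = constant
k = 12 × 87 = 1044
y₂ = k / 20 = 1044 / 20
= 52.20

52.20


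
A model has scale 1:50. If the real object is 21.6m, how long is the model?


Model size = real / scale
= 21.6 / 50
= 0.4320 m

0.4320 m


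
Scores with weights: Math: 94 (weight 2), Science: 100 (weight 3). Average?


Numerator = 94×2 + 100×3
= 188 + 300
= 488
Total weight = 5
Weighted avg = 488/5
= 97.60

97.60


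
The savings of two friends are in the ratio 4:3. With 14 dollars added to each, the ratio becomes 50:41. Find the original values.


Let A = 4k, B = 3k.
(4k + 14) / (3k + 14) = 50/41
Cross-multiply: 41(4k + 14) = 50(3k + 14)
164k + 574 = 150k + 700
164k - 150k = 700 - 574
14k = 126
k = 126/14 = 9
A = 4×9 = 36, B = 3×9 = 27
= A = 36, B = 27

A = 36, B = 27


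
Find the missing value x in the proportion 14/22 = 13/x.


Cross multiply: 14 × x = 22 × 13
14x = 286
x = 286 / 14
= 20.43

20.43


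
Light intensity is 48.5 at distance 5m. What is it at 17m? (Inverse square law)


I₁d₁² = I₂d₂²
I₂ = I₁ × (d₁/d₂)²
= 48.5 × (5/17)²
= 48.5 × 25/289
= 1212.5/289
≈ 4.1955

4.1955


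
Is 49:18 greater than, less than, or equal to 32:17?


49/18 = 2.7222
32/17 = 1.8824
2.7222 > 1.8824, so 49:18 is greater
= greater than

greater than


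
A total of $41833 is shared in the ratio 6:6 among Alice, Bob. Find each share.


Total parts = 6 + 6 = 12
Alice: 41833 × 6/12 = 20916.50
Bob: 41833 × 6/12 = 20916.50
= Alice: $20916.50, Bob: $20916.50

Alice: $20916.50, Bob: $20916.50


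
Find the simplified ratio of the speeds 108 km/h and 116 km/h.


Ratio = 108:116
GCD = 4
Simplified = 27:29
Time ratio (same distance) = 29:27
Speed ratio = 27:29

27:29


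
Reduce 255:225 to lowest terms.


GCD(255, 225) = 15
255/15 : 225/15
= 17:15

17:15


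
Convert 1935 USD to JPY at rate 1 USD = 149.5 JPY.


Amount × rate = 1935 × 149.5
= 289282.50 JPY

289282.50 JPY


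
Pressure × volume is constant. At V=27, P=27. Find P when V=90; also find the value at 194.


Inverse proportion: x × y = constant
k = 27 × 27 = 729
At x=90: k/90 = 8.10
At x=194: k/194 = 3.76
= 8.10 and 3.76

8.10 and 3.76


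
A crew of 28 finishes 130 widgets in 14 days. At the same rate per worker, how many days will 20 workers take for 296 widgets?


Days ∝ work / workers, so d₂ = d₁ × (m₁/m₂) × (w₂/w₁)
Workers factor (inverse): 28/20 = 1.4000
Work factor (direct): 296/130 ≈ 2.2769
d₂ = 14 × 28/20 × 296/130 = (14 × 28 × 296) / (20 × 130) = 116032/2600
≈ 44.63 days

44.63 days


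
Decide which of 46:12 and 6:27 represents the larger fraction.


46/12 = 3.8333
6/27 = 0.2222
3.8333 > 0.2222, so 46:12 is greater
= 46:12

46:12


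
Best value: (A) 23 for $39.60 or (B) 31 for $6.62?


Deal A: $39.60/23 = $1.7217/unit
Deal B: $6.62/31 = $0.2135/unit
B is cheaper per unit
= Deal B

Deal B


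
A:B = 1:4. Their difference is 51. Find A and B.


Let A = 1k, B = 4k.
4k - 1k = 51
3k = 51 → k = 51/3 = 17
A = 1×17 = 17, B = 4×17 = 68
= A = 17, B = 68

A = 17, B = 68


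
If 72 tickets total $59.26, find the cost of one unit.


Unit rate = total / quantity
= 59.26 / 72
= $0.82 per unit

$0.82 per unit


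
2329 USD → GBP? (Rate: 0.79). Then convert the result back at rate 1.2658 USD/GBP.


Amount × rate = 2329 × 0.79 = 1839.91 GBP
Round-trip: 1839.91 × 1.2658 = 2328.96 USD
= 1839.91 GBP, then 2328.96 USD

1839.91 GBP, then 2328.96 USD


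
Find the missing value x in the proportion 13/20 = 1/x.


Cross multiply: 13 × x = 20 × 1
13x = 20
x = 20 / 13
= 1.54

1.54


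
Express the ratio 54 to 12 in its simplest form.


GCD(54, 12) = 6
54/6 : 12/6
= 9:2

9:2


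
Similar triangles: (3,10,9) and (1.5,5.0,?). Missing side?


Scale factor = 1.5/3 = 0.5
Missing side = 9 × 0.5
= 4.5

4.5


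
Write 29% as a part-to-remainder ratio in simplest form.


29% means 29 parts out of 100; remainder = 71
Part : remainder = 29:71
GCD = 1
= 29:71

29:71


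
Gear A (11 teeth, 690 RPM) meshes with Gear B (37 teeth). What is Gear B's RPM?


Gear ratio = 11:37 = 11:37
RPM_B = RPM_A × (teeth_A / teeth_B)
= 690 × (11/37)
= 205.1 RPM

205.1 RPM


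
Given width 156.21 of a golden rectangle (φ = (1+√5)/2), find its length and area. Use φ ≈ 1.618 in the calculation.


φ = (1 + √5) / 2 ≈ 1.618
Length = width × φ = 156.21 × 1.618 = 252.74778
≈ 252.75
Area = width × length = 156.21 × 252.74778 = 39481.7307138 ≈ 39481.73
= Length: 252.75, Area: 39481.73

Length: 252.75, Area: 39481.73


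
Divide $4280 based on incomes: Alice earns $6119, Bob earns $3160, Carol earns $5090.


Total income = 6119 + 3160 + 5090 = $14369
Alice: $4280 × 6119/14369 = $1822.63
Bob: $4280 × 3160/14369 = $941.25
Carol: $4280 × 5090/14369 = $1516.12
= Alice: $1822.63, Bob: $941.25, Carol: $1516.12

Alice: $1822.63, Bob: $941.25, Carol: $1516.12


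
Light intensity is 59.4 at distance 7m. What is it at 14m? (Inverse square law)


I₁d₁² = I₂d₂²
I₂ = I₁ × (d₁/d₂)²
= 59.4 × (7/14)²
= 59.4 × 49/196
= 2910.6/196
= 14.8500

14.8500


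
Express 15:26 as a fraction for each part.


Total parts = 15 + 26 = 41
First part: 15/41 = 15/41
Second part: 26/41 = 26/41
= 15/41 and 26/41

15/41 and 26/41


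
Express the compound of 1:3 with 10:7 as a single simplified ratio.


Compound ratio = (1×10) : (3×7)
= 10:21
GCD = 1
= 10:21

10:21


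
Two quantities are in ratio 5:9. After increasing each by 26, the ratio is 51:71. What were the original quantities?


Let A = 5k, B = 9k.
(5k + 26) / (9k + 26) = 51/71
Cross-multiply: 71(5k + 26) = 51(9k + 26)
355k + 1846 = 459k + 1326
355k - 459k = 1326 - 1846
-104k = -520
k = -520/-104 = 5
A = 5×5 = 25, B = 9×5 = 45
= A = 25, B = 45

A = 25, B = 45


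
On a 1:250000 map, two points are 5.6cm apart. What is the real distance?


Real distance = map distance × scale
= 5.6cm × 250000
= 1400000 cm = 14000.0 m
= 14.000 km

14.000 km


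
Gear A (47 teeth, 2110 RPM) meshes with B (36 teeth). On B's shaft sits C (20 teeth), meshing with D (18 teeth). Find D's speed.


Stage 1: RPM_B = RPM_A × t_A/t_B = 2110 × 47/36 = 99170/36 ≈ 2754.72
B and C share a shaft → RPM_C = RPM_B
Stage 2: RPM_D = RPM_C × t_C/t_D = RPM_A × (t_A×t_C)/(t_B×t_D)
Overall ratio = (47×20)/(36×18) = 940/648
RPM_D = 2110 × 940/648 = 1983400/648
≈ 3060.80 RPM

3060.80 RPM


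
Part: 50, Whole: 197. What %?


Percentage = (part / whole) × 100
= (50 / 197) × 100
≈ 25.38%

25.38%


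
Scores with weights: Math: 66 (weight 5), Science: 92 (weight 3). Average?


Numerator = 66×5 + 92×3
= 330 + 276
= 606
Total weight = 8
Weighted avg = 606/8
= 75.75

75.75


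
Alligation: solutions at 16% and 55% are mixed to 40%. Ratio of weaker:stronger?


Let x parts of 16% mix with y parts of 55%.
16x + 55y = 40(x + y)
16x + 55y = 40x + 40y
x(16 - 40) = y(40 - 55)
x/y = (55 - 40)/(40 - 16) = 15/24
Simplify: 5:8
= 5:8

5:8


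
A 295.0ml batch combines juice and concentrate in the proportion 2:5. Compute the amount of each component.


Total parts = 2 + 5 = 7
juice: 295.0 × 2/7 = 84.3ml
concentrate: 295.0 × 5/7 = 210.7ml
= 84.3ml and 210.7ml

84.3ml and 210.7ml


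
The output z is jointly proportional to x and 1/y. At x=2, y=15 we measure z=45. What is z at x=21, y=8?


z = k·x/y
Solve for k using the known point: k = z·y/x = 45×15/2 = 675/2 = 337.5000
Now evaluate at x=21, y=8:
z = k × 21 / 8 = (675 × 21) / (2 × 8) = 14175/16
= 885.9375

885.9375


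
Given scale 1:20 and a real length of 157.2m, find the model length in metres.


Model size = real / scale
= 157.2 / 20
= 7.8600 m

7.8600 m


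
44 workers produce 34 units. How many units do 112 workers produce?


Direct proportion: y/x = constant
k = 34/44 ≈ 0.7727
y₂ = k × 112 = 34 × 112 / 44 = 3808/44
≈ 86.55

86.55


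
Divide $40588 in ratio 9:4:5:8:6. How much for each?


Total parts = 9 + 4 + 5 + 8 + 6 = 32
Part 1: 40588 × 9/32 = 11415.38
Part 2: 40588 × 4/32 = 5073.50
Part 3: 40588 × 5/32 = 6341.88
Part 4: 40588 × 8/32 = 10147.00
Part 5: 40588 × 6/32 = 7610.25
= Part 1: $11415.38, Part 2: $5073.50, Part 3: $6341.88, Part 4: $10147.00, Part 5: $7610.25

Part 1: $11415.38, Part 2: $5073.50, Part 3: $6341.88, Part 4: $10147.00, Part 5: $7610.25


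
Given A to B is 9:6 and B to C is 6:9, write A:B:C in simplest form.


Match B: multiply A:B by 6 → 54:36
Multiply B:C by 6 → 36:54
Combined: 54:36:54
GCD = 18
= 3:2:3

3:2:3


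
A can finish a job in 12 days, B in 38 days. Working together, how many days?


Rate of A = 1/12 per day
Rate of B = 1/38 per day
Combined rate = 1/12 + 1/38 = 50/456 ≈ 0.1096 per day
Days = 1 / combined rate = 456/50
= 9.12 days

9.12 days


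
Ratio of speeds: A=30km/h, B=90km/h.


Ratio = 30:90
GCD = 30
Simplified = 1:3
Time ratio (same distance) = 3:1
Speed ratio = 1:3

1:3


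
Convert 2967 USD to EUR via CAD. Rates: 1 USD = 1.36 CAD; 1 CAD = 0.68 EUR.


Step 1: 2967 USD × 1.36 = 4035.12 CAD
Step 2: 4035.12 CAD × 0.68 = 2743.88 EUR
Implied rate USD→EUR = 1.36 × 0.68 = 0.9248
= 2743.88 EUR

2743.88 EUR


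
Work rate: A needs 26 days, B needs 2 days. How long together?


Rate of A = 1/26 per day
Rate of B = 1/2 per day
Combined rate = 1/26 + 1/2 = 28/52 ≈ 0.5385 per day
Days = 1 / combined rate = 52/28
≈ 1.86 days

1.86 days


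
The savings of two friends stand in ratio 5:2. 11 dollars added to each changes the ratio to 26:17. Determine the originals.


Let A = 5k, B = 2k.
(5k + 11) / (2k + 11) = 26/17
Cross-multiply: 17(5k + 11) = 26(2k + 11)
85k + 187 = 52k + 286
85k - 52k = 286 - 187
33k = 99
k = 99/33 = 3
A = 5×3 = 15, B = 2×3 = 6
= A = 15, B = 6

A = 15, B = 6


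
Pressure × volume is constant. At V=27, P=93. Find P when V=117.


Inverse proportion: x × y = constant
k = 27 × 93 = 2511
y₂ = k / 117 = 2511 / 117
= 21.46

21.46


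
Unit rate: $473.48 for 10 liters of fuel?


Unit rate = total / quantity
= 473.48 / 10
= $47.35 per unit

$47.35 per unit


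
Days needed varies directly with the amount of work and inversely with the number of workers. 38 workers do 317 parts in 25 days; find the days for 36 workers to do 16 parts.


Days ∝ work / workers, so d₂ = d₁ × (m₁/m₂) × (w₂/w₁)
Workers factor (inverse): 38/36 ≈ 1.0556
Work factor (direct): 16/317 ≈ 0.0505
d₂ = 25 × 38/36 × 16/317 = (25 × 38 × 16) / (36 × 317) = 15200/11412
≈ 1.33 days

1.33 days


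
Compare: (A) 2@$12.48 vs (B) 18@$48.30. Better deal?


Deal A: $12.48/2 = $6.2400/unit
Deal B: $48.30/18 = $2.6833/unit
B is cheaper per unit
= Deal B

Deal B


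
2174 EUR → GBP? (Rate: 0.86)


Amount × rate = 2174 × 0.86
= 1869.64 GBP

1869.64 GBP


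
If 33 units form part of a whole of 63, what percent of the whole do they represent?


Percentage = (part / whole) × 100
= (33 / 63) × 100
≈ 52.38%

52.38%


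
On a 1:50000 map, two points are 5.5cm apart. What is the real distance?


Real distance = map distance × scale
= 5.5cm × 50000
= 275000 cm = 2750.0 m
= 2.750 km

2.750 km


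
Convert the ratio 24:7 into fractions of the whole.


Total parts = 24 + 7 = 31
First part: 24/31 = 24/31
Second part: 7/31 = 7/31
= 24/31 and 7/31

24/31 and 7/31


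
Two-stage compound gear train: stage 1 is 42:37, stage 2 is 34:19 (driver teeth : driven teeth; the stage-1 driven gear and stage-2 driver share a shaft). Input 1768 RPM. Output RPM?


Stage 1: RPM_B = RPM_A × t_A/t_B = 1768 × 42/37 = 74256/37 ≈ 2006.92
B and C share a shaft → RPM_C = RPM_B
Stage 2: RPM_D = RPM_C × t_C/t_D = RPM_A × (t_A×t_C)/(t_B×t_D)
Overall ratio = (42×34)/(37×19) = 1428/703
RPM_D = 1768 × 1428/703 = 2524704/703
≈ 3591.33 RPM

3591.33 RPM


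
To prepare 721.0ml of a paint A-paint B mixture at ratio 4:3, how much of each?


Total parts = 4 + 3 = 7
paint A: 721.0 × 4/7 = 412.0ml
paint B: 721.0 × 3/7 = 309.0ml
= 412.0ml and 309.0ml

412.0ml and 309.0ml


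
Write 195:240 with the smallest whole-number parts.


GCD(195, 240) = 15
195/15 : 240/15
= 13:16

13:16


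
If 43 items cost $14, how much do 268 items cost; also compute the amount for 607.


Direct proportion: y/x = constant
k = 14/43 ≈ 0.3256
y at x=268: k × 268 = 14 × 268 / 43 = 3752/43 ≈ 87.26
y at x=607: k × 607 = 14 × 607 / 43 = 8498/43 ≈ 197.63
= 87.26 and 197.63

87.26 and 197.63


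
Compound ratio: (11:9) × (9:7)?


Compound ratio = (11×9) : (9×7)
= 99:63
GCD = 9
= 11:7

11:7


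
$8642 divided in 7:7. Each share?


Total parts = 7 + 7 = 14
Part 1: 8642 × 7/14 = 4321.00
Part 2: 8642 × 7/14 = 4321.00
= Part 1: $4321.00, Part 2: $4321.00

Part 1: $4321.00, Part 2: $4321.00


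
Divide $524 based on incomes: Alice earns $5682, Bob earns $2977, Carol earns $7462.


Total income = 5682 + 2977 + 7462 = $16121
Alice: $524 × 5682/16121 = $184.69
Bob: $524 × 2977/16121 = $96.76
Carol: $524 × 7462/16121 = $242.55
= Alice: $184.69, Bob: $96.76, Carol: $242.55

Alice: $184.69, Bob: $96.76, Carol: $242.55


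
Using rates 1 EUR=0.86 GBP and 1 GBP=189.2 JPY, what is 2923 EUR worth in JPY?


Step 1: 2923 EUR × 0.86 = 2513.78 GBP
Step 2: 2513.78 GBP × 189.2 = 475607.18 JPY
Implied rate EUR→JPY = 0.86 × 189.2 = 162.7120
= 475607.18 JPY

475607.18 JPY


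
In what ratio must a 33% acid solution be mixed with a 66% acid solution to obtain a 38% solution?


Let x parts of 33% mix with y parts of 66%.
33x + 66y = 38(x + y)
33x + 66y = 38x + 38y
x(33 - 38) = y(38 - 66)
x/y = (66 - 38)/(38 - 33) = 28/5
Simplify: 28:5
= 28:5

28:5


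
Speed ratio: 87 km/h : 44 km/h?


Ratio = 87:44
GCD = 1
Simplified = 87:44
Time ratio (same distance) = 44:87
Speed ratio = 87:44

87:44


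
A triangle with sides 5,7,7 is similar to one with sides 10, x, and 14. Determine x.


Scale factor = 10/5 = 2
Missing side = 7 × 2
= 14.0

14.0


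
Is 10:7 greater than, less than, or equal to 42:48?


10/7 = 1.4286
42/48 = 0.8750
1.4286 > 0.8750, so 10:7 is greater
= greater than

greater than


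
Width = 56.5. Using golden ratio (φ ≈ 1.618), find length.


φ = (1 + √5) / 2 ≈ 1.618
Length = width × φ = 56.5 × 1.618 = 91.417
≈ 91.42

91.42


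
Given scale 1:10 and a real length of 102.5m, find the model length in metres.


Model size = real / scale
= 102.5 / 10
= 10.2500 m

10.2500 m


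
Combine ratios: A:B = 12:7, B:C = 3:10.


Match B: multiply A:B by 3 → 36:21
Multiply B:C by 7 → 21:70
Combined: 36:21:70
GCD = 1
= 36:21:70

36:21:70


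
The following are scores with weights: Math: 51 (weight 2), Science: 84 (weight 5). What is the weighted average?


Numerator = 51×2 + 84×5
= 102 + 420
= 522
Total weight = 7
Weighted avg = 522/7
= 74.57

74.57


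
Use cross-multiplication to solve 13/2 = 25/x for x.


Cross multiply: 13 × x = 2 × 25
13x = 50
x = 50 / 13
= 3.85

3.85


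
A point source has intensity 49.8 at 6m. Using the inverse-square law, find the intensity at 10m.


I₁d₁² = I₂d₂²
I₂ = I₁ × (d₁/d₂)²
= 49.8 × (6/10)²
= 49.8 × 36/100
= 1792.8/100
= 17.9280

17.9280


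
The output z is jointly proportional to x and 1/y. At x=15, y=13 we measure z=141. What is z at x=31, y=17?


z = k·x/y
Solve for k using the known point: k = z·y/x = 141×13/15 = 1833/15 = 122.2000
Now evaluate at x=31, y=17:
z = k × 31 / 17 = (1833 × 31) / (15 × 17) = 56823/255
≈ 222.8353

222.8353


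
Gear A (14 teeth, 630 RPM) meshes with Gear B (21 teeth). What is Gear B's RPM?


Gear ratio = 14:21 = 2:3
RPM_B = RPM_A × (teeth_A / teeth_B)
= 630 × (14/21)
= 420.0 RPM

420.0 RPM


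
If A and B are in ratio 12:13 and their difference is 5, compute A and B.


Let A = 12k, B = 13k.
13k - 12k = 5
1k = 5 → k = 5/1 = 5
A = 12×5 = 60, B = 13×5 = 65
= A = 60, B = 65

A = 60, B = 65


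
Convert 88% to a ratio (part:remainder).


88% means 88 parts out of 100; remainder = 12
Part : remainder = 88:12
GCD = 4
= 22:3

22:3


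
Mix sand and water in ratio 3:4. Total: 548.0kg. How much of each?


Total parts = 3 + 4 = 7
sand: 548.0 × 3/7 = 234.9kg
water: 548.0 × 4/7 = 313.1kg
= 234.9kg and 313.1kg

234.9kg and 313.1kg


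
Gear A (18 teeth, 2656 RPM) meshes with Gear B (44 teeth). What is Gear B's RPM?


Gear ratio = 18:44 = 9:22
RPM_B = RPM_A × (teeth_A / teeth_B)
= 2656 × (18/44)
= 1086.5 RPM

1086.5 RPM


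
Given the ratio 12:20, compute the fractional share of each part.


Total parts = 12 + 20 = 32
First part: 12/32 = 3/8
Second part: 20/32 = 5/8
= 3/8 and 5/8

3/8 and 5/8


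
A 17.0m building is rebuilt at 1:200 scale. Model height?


Model size = real / scale
= 17.0 / 200
= 0.0850 m

0.0850 m


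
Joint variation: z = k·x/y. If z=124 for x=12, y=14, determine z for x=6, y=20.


z = k·x/y
Solve for k using the known point: k = z·y/x = 124×14/12 = 1736/12 ≈ 144.6667
Now evaluate at x=6, y=20:
z = k × 6 / 20 = (1736 × 6) / (12 × 20) = 10416/240
= 43.4000

43.4000


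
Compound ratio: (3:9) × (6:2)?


Compound ratio = (3×6) : (9×2)
= 18:18
GCD = 18
= 1:1

1:1


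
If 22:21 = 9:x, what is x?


Cross multiply: 22 × x = 21 × 9
22x = 189
x = 189 / 22
= 8.59

8.59


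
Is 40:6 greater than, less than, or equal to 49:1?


40/6 = 6.6667
49/1 = 49.0000
6.6667 < 49.0000, so 40:6 is less
= less than

less than


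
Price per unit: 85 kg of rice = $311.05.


Unit rate = total / quantity
= 311.05 / 85
= $3.66 per unit

$3.66 per unit


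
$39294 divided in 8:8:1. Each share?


Total parts = 8 + 8 + 1 = 17
Part 1: 39294 × 8/17 = 18491.29
Part 2: 39294 × 8/17 = 18491.29
Part 3: 39294 × 1/17 = 2311.41
= Part 1: $18491.29, Part 2: $18491.29, Part 3: $2311.41

Part 1: $18491.29, Part 2: $18491.29, Part 3: $2311.41


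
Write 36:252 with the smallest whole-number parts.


GCD(36, 252) = 36
36/36 : 252/36
= 1:7

1:7


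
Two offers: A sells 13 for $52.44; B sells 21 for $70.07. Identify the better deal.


Deal A: $52.44/13 = $4.0338/unit
Deal B: $70.07/21 = $3.3367/unit
B is cheaper per unit
= Deal B

Deal B


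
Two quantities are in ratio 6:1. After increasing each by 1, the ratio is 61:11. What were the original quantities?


Let A = 6k, B = 1k.
(6k + 1) / (1k + 1) = 61/11
Cross-multiply: 11(6k + 1) = 61(1k + 1)
66k + 11 = 61k + 61
66k - 61k = 61 - 11
5k = 50
k = 50/5 = 10
A = 6×10 = 60, B = 1×10 = 10
= A = 60, B = 10

A = 60, B = 10


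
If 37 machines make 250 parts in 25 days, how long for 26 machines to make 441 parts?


Days ∝ work / workers, so d₂ = d₁ × (m₁/m₂) × (w₂/w₁)
Workers factor (inverse): 37/26 ≈ 1.4231
Work factor (direct): 441/250 = 1.7640
d₂ = 25 × 37/26 × 441/250 = (25 × 37 × 441) / (26 × 250) = 407925/6500
≈ 62.76 days

62.76 days


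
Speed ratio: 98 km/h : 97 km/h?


Ratio = 98:97
GCD = 1
Simplified = 98:97
Time ratio (same distance) = 97:98
Speed ratio = 98:97

98:97


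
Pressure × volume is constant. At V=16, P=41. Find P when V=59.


Inverse proportion: x × y = constant
k = 16 × 41 = 656
y₂ = k / 59 = 656 / 59
= 11.12

11.12


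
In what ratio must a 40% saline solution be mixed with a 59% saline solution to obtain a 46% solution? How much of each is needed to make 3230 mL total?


Let x parts of 40% mix with y parts of 59%.
40x + 59y = 46(x + y)
40x + 59y = 46x + 46y
x(40 - 46) = y(46 - 59)
x/y = (59 - 46)/(46 - 40) = 13/6
Simplify: 13:6
Total parts = 19; one part = 3230/19 = 170.00 mL
40% solution: 13×170.00 = 2210.00 mL
59% solution: 6×170.00 = 1020.00 mL
= ratio 13:6; 2210.00 mL and 1020.00 mL

ratio 13:6; 2210.00 mL and 1020.00 mL


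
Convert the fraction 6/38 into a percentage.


Percentage = (part / whole) × 100
= (6 / 38) × 100
≈ 15.79%

15.79%


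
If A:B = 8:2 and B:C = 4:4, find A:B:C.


Match B: multiply A:B by 4 → 32:8
Multiply B:C by 2 → 8:8
Combined: 32:8:8
GCD = 8
= 4:1:1

4:1:1


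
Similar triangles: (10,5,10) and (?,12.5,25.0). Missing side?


Scale factor = 12.5/5 = 2.5
Missing side = 10 × 2.5
= 25.0

25.0


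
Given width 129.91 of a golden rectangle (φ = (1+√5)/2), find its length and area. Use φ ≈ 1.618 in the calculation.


φ = (1 + √5) / 2 ≈ 1.618
Length = width × φ = 129.91 × 1.618 = 210.19438
≈ 210.19
Area = width × length = 129.91 × 210.19438 = 27306.3519058 ≈ 27306.35
= Length: 210.19, Area: 27306.35

Length: 210.19, Area: 27306.35
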